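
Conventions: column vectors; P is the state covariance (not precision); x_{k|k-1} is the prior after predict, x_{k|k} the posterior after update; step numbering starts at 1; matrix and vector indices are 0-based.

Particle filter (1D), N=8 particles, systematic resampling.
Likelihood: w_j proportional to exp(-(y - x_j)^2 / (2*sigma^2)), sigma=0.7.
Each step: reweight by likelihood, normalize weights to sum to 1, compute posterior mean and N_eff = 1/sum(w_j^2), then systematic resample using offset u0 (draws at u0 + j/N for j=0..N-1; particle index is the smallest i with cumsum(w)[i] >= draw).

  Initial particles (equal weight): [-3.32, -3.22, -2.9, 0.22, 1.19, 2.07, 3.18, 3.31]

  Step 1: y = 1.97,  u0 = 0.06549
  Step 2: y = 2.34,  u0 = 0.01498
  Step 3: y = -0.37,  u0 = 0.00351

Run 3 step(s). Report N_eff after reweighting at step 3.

N_eff = 1.3518

step 1: w=[0.0000, 0.0000, 0.0000, 0.0225, 0.2748, 0.5061, 0.1148, 0.0818]  mean=2.0155  Neff=2.8406  idx=[4, 4, 5, 5, 5, 5, 6, 7]
step 2: w=[0.0508, 0.0508, 0.1820, 0.1820, 0.1820, 0.1820, 0.0954, 0.0750]  mean=2.1795  Neff=6.5638  idx=[0, 2, 2, 3, 4, 4, 5, 6]
step 3: w=[0.8581, 0.0236, 0.0236, 0.0236, 0.0236, 0.0236, 0.0236, 0.0000]  mean=1.3149  Neff=1.3518  idx=[0, 0, 0, 0, 0, 0, 0, 1]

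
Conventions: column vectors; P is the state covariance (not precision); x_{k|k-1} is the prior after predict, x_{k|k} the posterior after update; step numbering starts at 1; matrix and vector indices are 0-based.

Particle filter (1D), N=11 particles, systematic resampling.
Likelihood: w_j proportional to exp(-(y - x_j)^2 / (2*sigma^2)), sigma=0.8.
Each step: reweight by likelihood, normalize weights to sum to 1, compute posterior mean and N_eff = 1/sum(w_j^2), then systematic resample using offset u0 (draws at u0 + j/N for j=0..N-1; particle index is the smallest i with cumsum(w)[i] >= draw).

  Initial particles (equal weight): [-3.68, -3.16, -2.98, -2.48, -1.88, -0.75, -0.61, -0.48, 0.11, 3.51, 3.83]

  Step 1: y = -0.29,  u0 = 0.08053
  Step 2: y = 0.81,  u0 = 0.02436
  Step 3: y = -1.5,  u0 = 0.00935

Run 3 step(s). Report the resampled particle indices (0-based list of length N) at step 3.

step 1: w=[0.0000, 0.0004, 0.0009, 0.0062, 0.0366, 0.2235, 0.2434, 0.2563, 0.2327, 0.0000, 0.0000]  mean=-0.5019  Neff=4.3408  idx=[5, 5, 5, 6, 6, 7, 7, 7, 8, 8, 8]
step 2: w=[0.0401, 0.0401, 0.0401, 0.0555, 0.0555, 0.0731, 0.0731, 0.0731, 0.1831, 0.1831, 0.1831]  mean=-0.2029  Neff=7.8387  idx=[0, 2, 4, 5, 7, 8, 8, 9, 9, 10, 10]
step 3: w=[0.1838, 0.1838, 0.1536, 0.1265, 0.1265, 0.0376, 0.0376, 0.0376, 0.0376, 0.0376, 0.0376]  mean=-0.4660  Neff=7.5961  idx=[0, 0, 1, 1, 2, 2, 3, 3, 4, 6, 8]

resampled_idx = [0, 0, 1, 1, 2, 2, 3, 3, 4, 6, 8]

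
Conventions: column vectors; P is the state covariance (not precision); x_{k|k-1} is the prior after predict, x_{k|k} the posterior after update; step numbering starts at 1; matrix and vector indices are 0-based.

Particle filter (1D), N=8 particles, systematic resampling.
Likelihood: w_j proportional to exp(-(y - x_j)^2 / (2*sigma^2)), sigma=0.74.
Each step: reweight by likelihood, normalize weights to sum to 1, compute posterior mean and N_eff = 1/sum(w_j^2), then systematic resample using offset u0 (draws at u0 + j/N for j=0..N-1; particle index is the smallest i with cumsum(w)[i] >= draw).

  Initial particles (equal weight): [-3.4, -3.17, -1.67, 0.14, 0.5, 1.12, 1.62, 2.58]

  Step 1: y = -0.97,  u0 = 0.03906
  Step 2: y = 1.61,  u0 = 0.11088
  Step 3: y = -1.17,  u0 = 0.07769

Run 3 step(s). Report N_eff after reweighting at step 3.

N_eff = 6.4209

step 1: w=[0.0040, 0.0106, 0.5606, 0.2847, 0.1219, 0.0162, 0.0019, 0.0000]  mean=-0.8612  Neff=2.4353  idx=[2, 2, 2, 2, 2, 3, 3, 4]
step 2: w=[0.0001, 0.0001, 0.0001, 0.0001, 0.0001, 0.2306, 0.2306, 0.5384]  mean=0.3330  Neff=2.5239  idx=[5, 6, 6, 7, 7, 7, 7, 7]
step 3: w=[0.2050, 0.2050, 0.2050, 0.0770, 0.0770, 0.0770, 0.0770, 0.0770]  mean=0.2786  Neff=6.4209  idx=[0, 0, 1, 2, 2, 4, 5, 7]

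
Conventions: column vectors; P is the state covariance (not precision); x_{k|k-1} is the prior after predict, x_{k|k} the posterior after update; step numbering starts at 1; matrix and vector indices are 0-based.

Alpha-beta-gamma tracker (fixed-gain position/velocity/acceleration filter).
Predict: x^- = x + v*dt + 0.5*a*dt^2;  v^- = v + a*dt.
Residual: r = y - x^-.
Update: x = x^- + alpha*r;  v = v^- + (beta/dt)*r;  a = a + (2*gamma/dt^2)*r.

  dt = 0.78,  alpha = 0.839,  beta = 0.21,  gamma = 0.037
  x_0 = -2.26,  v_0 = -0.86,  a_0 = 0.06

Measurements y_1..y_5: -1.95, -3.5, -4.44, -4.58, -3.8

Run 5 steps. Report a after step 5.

step 1: x_pred=-2.9125  r=0.9625  x^+=-2.1050  v^+=-0.5541  a^+=0.1771
step 2: x_pred=-2.4833  r=-1.0167  x^+=-3.3363  v^+=-0.6897  a^+=0.0534
step 3: x_pred=-3.8580  r=-0.5820  x^+=-4.3463  v^+=-0.8047  a^+=-0.0174
step 4: x_pred=-4.9793  r=0.3993  x^+=-4.6443  v^+=-0.7108  a^+=0.0312
step 5: x_pred=-5.1892  r=1.3892  x^+=-4.0237  v^+=-0.3124  a^+=0.2002

a_post = 0.2002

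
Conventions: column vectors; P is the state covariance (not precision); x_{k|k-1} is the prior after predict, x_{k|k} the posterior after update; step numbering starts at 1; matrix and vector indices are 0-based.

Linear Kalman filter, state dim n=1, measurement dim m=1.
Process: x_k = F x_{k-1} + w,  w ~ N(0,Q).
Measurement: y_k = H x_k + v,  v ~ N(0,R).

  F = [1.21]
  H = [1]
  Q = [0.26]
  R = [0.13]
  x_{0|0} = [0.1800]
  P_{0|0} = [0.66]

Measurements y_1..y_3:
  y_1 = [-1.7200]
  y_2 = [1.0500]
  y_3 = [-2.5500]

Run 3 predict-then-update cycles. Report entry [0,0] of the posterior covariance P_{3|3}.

P_post[0,0] = 0.0985

step 1: x^-=[0.2178]  P^-=[1.2263]  S=[1.3563]  K=[0.9042]  nu=[-1.9378]  x^+=[-1.5343]  P^+=[0.1175]
step 2: x^-=[-1.8565]  P^-=[0.4321]  S=[0.5621]  K=[0.7687]  nu=[2.9065]  x^+=[0.3778]  P^+=[0.0999]
step 3: x^-=[0.4571]  P^-=[0.4063]  S=[0.5363]  K=[0.7576]  nu=[-3.0071]  x^+=[-1.8211]  P^+=[0.0985]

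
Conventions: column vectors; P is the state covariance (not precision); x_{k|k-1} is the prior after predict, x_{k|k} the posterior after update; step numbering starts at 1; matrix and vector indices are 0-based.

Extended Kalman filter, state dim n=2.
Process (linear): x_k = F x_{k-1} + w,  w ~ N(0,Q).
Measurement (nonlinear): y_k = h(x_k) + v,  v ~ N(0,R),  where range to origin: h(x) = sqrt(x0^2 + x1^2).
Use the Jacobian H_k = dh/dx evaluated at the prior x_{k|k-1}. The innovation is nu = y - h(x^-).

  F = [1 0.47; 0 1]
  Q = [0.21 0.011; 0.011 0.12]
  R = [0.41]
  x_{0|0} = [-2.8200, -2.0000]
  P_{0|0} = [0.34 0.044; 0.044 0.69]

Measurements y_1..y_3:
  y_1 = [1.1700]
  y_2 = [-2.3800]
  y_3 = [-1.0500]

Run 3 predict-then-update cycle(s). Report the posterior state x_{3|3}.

step 1: x^-=[-3.7600, -2.0000]  P^-=[0.7438 0.3793; 0.3793 0.8100]  H_jac=[-0.8829 -0.4696]  S=[1.4829]  K=[-0.5629; -0.4823]  nu=[-3.0888]  x^+=[-2.0212, -0.5101]  P^+=[0.2738 -0.0233; -0.0233 0.4650]
step 2: x^-=[-2.2609, -0.5101]  P^-=[0.5646 0.2062; 0.2062 0.5850]  H_jac=[-0.9755 -0.2201]  S=[1.0641]  K=[-0.5602; -0.3100]  nu=[-4.6978]  x^+=[0.3708, 0.9463]  P^+=[0.2306 0.0214; 0.0214 0.4827]
step 3: x^-=[0.8156, 0.9463]  P^-=[0.5674 0.2593; 0.2593 0.6027]  H_jac=[0.6529 0.7575]  S=[1.2541]  K=[0.4520; 0.4990]  nu=[-2.2992]  x^+=[-0.2236, -0.2011]  P^+=[0.3112 -0.0236; -0.0236 0.2904]

x_post = [-0.2236, -0.2011]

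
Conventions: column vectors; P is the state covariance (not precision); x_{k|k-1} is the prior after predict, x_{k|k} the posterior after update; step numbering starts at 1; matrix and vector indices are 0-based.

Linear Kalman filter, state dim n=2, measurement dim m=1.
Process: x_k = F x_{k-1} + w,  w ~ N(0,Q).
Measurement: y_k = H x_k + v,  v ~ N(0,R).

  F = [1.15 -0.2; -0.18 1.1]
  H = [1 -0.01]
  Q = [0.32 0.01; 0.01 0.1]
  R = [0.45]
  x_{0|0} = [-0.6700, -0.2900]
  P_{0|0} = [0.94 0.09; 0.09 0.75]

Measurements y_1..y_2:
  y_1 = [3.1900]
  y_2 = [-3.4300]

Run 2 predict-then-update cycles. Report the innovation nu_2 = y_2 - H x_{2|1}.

step 1: x^-=[-0.7125, -0.1984]  P^-=[1.5517 -0.2325; -0.2325 1.0023]  S=[2.0065]  K=[0.7745; -0.1209]  nu=[3.9005]  x^+=[2.3085, -0.6698]  P^+=[0.3481 -0.0447; -0.0447 0.9730]
step 2: x^-=[2.7888, -1.1523]  P^-=[0.8398 -0.3342; -0.3342 1.3063]  S=[1.2966]  K=[0.6503; -0.2678]  nu=[-6.2303]  x^+=[-1.2626, 0.5163]  P^+=[0.2915 -0.1084; -0.1084 1.2133]

innov = [-6.2303]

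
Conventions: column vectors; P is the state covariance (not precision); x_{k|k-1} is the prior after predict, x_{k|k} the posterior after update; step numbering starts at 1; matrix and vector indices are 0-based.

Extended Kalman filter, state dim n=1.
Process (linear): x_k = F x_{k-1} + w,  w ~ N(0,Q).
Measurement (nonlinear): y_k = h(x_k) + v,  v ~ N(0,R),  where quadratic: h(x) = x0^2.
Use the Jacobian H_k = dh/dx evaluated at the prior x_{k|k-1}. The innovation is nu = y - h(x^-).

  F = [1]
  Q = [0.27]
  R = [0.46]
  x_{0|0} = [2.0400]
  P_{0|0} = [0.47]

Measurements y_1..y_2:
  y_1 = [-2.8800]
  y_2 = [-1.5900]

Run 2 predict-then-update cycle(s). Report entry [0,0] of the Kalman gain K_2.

step 1: x^-=[2.0400]  P^-=[0.7400]  H_jac=[4.0800]  S=[12.7783]  K=[0.2363]  nu=[-7.0416]  x^+=[0.3762]  P^+=[0.0266]
step 2: x^-=[0.3762]  P^-=[0.2966]  H_jac=[0.7525]  S=[0.6280]  K=[0.3555]  nu=[-1.7316]  x^+=[-0.2393]  P^+=[0.2173]

K[0,0] = 0.3555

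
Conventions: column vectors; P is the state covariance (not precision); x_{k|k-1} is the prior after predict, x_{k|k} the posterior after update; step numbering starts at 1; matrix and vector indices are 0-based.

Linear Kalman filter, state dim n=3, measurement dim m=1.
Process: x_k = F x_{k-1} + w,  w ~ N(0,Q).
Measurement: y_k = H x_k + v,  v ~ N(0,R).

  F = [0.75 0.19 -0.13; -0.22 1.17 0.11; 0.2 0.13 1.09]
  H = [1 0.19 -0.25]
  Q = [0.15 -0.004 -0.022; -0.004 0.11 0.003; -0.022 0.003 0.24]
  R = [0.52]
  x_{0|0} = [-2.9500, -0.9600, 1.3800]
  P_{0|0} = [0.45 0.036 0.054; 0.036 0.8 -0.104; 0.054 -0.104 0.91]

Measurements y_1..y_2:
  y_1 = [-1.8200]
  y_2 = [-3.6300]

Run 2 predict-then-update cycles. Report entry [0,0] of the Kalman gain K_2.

K[0,0] = 0.3395

step 1: x^-=[-2.5743, -0.3224, 0.7894]  P^-=[0.4523 0.1363 -0.0358; 0.1363 1.1900 0.0755; -0.0358 0.0755 1.3486]  S=[1.1620]  K=[0.4192; 0.2956; -0.3086]  nu=[1.0129]  x^+=[-2.1497, -0.0230, 0.4768]  P^+=[0.2481 -0.0077 0.1145; -0.0077 1.0884 0.1815; 0.1145 0.1815 1.2379]
step 2: x^-=[-1.6786, 0.4985, 0.0868]  P^-=[0.3163 0.1618 -0.0092; 0.1618 1.6721 0.5137; -0.0092 0.5137 1.8401]  S=[1.0289]  K=[0.3395; 0.3412; -0.3612]  nu=[-2.0244]  x^+=[-2.3659, -0.1922, 0.8180]  P^+=[0.1977 0.0426 0.1170; 0.0426 1.5523 0.6405; 0.1170 0.6405 1.7058]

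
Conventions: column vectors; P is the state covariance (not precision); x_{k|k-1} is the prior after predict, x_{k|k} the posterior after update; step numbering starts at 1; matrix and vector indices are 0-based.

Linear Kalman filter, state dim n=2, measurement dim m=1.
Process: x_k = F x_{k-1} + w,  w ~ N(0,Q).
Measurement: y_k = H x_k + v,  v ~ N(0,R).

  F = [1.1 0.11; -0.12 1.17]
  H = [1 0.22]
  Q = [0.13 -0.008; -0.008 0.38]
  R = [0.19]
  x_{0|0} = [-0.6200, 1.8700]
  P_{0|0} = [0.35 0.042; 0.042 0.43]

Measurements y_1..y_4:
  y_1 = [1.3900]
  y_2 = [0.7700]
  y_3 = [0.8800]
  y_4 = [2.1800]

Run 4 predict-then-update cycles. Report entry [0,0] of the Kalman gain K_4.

step 1: x^-=[-0.4763, 2.2623]  P^-=[0.5689 0.0546; 0.0546 0.9619]  S=[0.8295]  K=[0.7003; 0.3210]  nu=[1.3686]  x^+=[0.4822, 2.7016]  P^+=[0.1621 -0.1318; -0.1318 0.8764]
step 2: x^-=[0.8275, 3.1030]  P^-=[0.3048 -0.0845; -0.0845 1.6191]  S=[0.5360]  K=[0.5340; 0.5069]  nu=[-0.7402]  x^+=[0.4323, 2.7278]  P^+=[0.1520 -0.2296; -0.2296 1.4813]
step 3: x^-=[0.7756, 3.1397]  P^-=[0.2762 -0.1299; -0.1299 2.4745]  S=[0.5289]  K=[0.4683; 0.7838]  nu=[-0.5863]  x^+=[0.5010, 2.6801]  P^+=[0.1603 -0.3240; -0.3240 2.1496]
step 4: x^-=[0.8459, 3.0756]  P^-=[0.2715 -0.1652; -0.1652 3.4158]  S=[0.5542]  K=[0.4244; 1.0580]  nu=[0.6574]  x^+=[1.1249, 3.7712]  P^+=[0.1717 -0.4140; -0.4140 2.7955]

K[0,0] = 0.4244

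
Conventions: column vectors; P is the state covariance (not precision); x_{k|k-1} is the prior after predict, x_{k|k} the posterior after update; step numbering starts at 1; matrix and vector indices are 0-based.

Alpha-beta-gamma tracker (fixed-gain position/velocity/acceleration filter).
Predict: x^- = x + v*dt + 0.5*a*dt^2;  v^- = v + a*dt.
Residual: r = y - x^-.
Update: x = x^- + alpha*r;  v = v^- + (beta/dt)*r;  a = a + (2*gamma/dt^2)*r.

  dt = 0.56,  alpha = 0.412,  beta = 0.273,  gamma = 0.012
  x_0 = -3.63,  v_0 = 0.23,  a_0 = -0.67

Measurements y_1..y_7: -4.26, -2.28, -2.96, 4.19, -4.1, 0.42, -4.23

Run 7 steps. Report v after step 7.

v_post = -1.6054

step 1: x_pred=-3.6063  r=-0.6537  x^+=-3.8756  v^+=-0.4639  a^+=-0.7200
step 2: x_pred=-4.2483  r=1.9683  x^+=-3.4374  v^+=0.0924  a^+=-0.5694
step 3: x_pred=-3.4749  r=0.5149  x^+=-3.2627  v^+=0.0246  a^+=-0.5300
step 4: x_pred=-3.3321  r=7.5221  x^+=-0.2330  v^+=3.3948  a^+=0.0457
step 5: x_pred=1.6752  r=-5.7752  x^+=-0.7042  v^+=0.6049  a^+=-0.3963
step 6: x_pred=-0.4275  r=0.8475  x^+=-0.0783  v^+=0.7962  a^+=-0.3314
step 7: x_pred=0.3155  r=-4.5455  x^+=-1.5572  v^+=-1.6054  a^+=-0.6793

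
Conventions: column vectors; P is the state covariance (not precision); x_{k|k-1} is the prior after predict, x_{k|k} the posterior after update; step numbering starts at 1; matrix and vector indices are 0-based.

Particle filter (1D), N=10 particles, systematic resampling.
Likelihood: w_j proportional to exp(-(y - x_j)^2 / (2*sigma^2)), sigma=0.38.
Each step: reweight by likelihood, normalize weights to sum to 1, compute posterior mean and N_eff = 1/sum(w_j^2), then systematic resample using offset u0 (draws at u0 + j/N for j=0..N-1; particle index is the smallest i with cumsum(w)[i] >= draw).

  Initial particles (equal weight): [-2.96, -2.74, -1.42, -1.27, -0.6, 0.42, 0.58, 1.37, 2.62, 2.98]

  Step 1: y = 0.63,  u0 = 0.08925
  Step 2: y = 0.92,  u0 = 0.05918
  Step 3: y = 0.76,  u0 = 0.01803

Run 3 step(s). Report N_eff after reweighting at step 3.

N_eff = 9.4112

step 1: w=[0.0000, 0.0000, 0.0000, 0.0000, 0.0026, 0.4281, 0.4944, 0.0749, 0.0000, 0.0000]  mean=0.5675  Neff=2.3079  idx=[5, 5, 5, 5, 6, 6, 6, 6, 6, 7]
step 2: w=[0.0761, 0.0761, 0.0761, 0.0761, 0.1212, 0.1212, 0.1212, 0.1212, 0.1212, 0.0897]  mean=0.6022  Neff=9.5569  idx=[0, 2, 3, 4, 5, 6, 6, 7, 8, 9]
step 3: w=[0.0876, 0.0876, 0.0876, 0.1169, 0.1169, 0.1169, 0.1169, 0.1169, 0.1169, 0.0360]  mean=0.5664  Neff=9.4112  idx=[0, 1, 2, 3, 4, 5, 6, 6, 7, 8]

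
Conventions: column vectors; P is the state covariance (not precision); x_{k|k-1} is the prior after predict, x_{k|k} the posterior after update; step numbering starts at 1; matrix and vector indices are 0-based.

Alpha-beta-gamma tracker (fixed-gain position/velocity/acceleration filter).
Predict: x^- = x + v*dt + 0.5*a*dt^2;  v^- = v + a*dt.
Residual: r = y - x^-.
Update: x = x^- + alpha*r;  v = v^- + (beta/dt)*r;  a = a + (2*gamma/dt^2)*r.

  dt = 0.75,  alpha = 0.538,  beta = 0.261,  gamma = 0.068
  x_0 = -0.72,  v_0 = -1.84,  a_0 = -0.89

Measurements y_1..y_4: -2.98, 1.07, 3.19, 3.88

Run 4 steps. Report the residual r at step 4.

resid = 2.1442

step 1: x_pred=-2.3503  r=-0.6297  x^+=-2.6891  v^+=-2.7266  a^+=-1.0422
step 2: x_pred=-5.0272  r=6.0972  x^+=-1.7469  v^+=-1.3865  a^+=0.4319
step 3: x_pred=-2.6653  r=5.8553  x^+=0.4849  v^+=0.9751  a^+=1.8476
step 4: x_pred=1.7358  r=2.1442  x^+=2.8894  v^+=3.1070  a^+=2.3660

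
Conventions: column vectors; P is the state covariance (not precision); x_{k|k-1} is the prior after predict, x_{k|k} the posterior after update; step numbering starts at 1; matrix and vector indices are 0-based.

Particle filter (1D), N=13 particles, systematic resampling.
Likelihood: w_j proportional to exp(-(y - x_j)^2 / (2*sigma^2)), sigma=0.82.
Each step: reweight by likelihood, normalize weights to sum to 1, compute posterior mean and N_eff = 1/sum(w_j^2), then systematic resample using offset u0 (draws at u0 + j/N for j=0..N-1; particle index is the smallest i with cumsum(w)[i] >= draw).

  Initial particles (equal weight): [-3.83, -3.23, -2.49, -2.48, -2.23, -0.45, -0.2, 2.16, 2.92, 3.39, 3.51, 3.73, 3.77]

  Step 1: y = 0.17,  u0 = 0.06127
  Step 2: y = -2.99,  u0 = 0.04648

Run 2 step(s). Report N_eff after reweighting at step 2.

N_eff = 9.9154

step 1: w=[0.0000, 0.0001, 0.0030, 0.0031, 0.0079, 0.4328, 0.5202, 0.0303, 0.0021, 0.0003, 0.0001, 0.0000, 0.0000]  mean=-0.2588  Neff=2.1791  idx=[5, 5, 5, 5, 5, 5, 6, 6, 6, 6, 6, 6, 7]
step 2: w=[0.1215, 0.1215, 0.1215, 0.1215, 0.1215, 0.1215, 0.0451, 0.0451, 0.0451, 0.0451, 0.0451, 0.0451, 0.0000]  mean=-0.3823  Neff=9.9154  idx=[0, 1, 1, 2, 2, 3, 4, 4, 5, 6, 7, 9, 11]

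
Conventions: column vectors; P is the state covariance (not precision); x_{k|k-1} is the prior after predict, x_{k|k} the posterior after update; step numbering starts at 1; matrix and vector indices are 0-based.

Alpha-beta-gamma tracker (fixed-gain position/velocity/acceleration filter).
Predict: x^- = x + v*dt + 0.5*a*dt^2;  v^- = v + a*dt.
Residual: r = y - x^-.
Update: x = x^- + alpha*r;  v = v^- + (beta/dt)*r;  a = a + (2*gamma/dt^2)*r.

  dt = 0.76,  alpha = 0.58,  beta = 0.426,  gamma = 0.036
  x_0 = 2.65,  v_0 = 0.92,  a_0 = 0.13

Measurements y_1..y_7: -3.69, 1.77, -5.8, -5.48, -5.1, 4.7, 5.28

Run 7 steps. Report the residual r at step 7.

step 1: x_pred=3.3867  r=-7.0767  x^+=-0.7178  v^+=-2.9479  a^+=-0.7521
step 2: x_pred=-3.1754  r=4.9454  x^+=-0.3071  v^+=-0.7475  a^+=-0.1357
step 3: x_pred=-0.9144  r=-4.8856  x^+=-3.7480  v^+=-3.5892  a^+=-0.7447
step 4: x_pred=-6.6909  r=1.2109  x^+=-5.9886  v^+=-3.4764  a^+=-0.5938
step 5: x_pred=-8.8021  r=3.7021  x^+=-6.6549  v^+=-1.8525  a^+=-0.1323
step 6: x_pred=-8.1010  r=12.8010  x^+=-0.6764  v^+=5.2222  a^+=1.4634
step 7: x_pred=3.7151  r=1.5649  x^+=4.6227  v^+=7.2116  a^+=1.6585

resid = 1.5649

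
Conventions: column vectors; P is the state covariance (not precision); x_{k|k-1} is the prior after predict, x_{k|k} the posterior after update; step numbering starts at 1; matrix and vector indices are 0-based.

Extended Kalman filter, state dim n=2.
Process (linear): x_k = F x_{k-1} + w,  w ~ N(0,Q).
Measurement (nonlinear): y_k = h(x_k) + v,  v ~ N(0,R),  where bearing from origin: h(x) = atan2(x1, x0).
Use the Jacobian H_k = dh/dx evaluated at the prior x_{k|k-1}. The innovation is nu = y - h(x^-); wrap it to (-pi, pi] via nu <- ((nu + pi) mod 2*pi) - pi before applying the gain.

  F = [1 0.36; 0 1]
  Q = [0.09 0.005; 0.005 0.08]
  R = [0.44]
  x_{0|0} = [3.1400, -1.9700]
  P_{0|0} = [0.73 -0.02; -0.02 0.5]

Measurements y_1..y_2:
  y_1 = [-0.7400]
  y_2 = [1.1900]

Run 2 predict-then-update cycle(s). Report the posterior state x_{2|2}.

step 1: x^-=[2.4308, -1.9700]  P^-=[0.8704 0.1650; 0.1650 0.5800]  H_jac=[0.2012 0.2483]  S=[0.5275]  K=[0.4097; 0.3360]  nu=[-0.0589]  x^+=[2.4067, -1.9898]  P^+=[0.7819 0.0924; 0.0924 0.5205]
step 2: x^-=[1.6903, -1.9898]  P^-=[1.0058 0.2848; 0.2848 0.6005]  H_jac=[0.2919 0.2480]  S=[0.6039]  K=[0.6032; 0.3842]  nu=[2.0566]  x^+=[2.9308, -1.1996]  P^+=[0.7861 0.1448; 0.1448 0.5113]

x_post = [2.9308, -1.1996]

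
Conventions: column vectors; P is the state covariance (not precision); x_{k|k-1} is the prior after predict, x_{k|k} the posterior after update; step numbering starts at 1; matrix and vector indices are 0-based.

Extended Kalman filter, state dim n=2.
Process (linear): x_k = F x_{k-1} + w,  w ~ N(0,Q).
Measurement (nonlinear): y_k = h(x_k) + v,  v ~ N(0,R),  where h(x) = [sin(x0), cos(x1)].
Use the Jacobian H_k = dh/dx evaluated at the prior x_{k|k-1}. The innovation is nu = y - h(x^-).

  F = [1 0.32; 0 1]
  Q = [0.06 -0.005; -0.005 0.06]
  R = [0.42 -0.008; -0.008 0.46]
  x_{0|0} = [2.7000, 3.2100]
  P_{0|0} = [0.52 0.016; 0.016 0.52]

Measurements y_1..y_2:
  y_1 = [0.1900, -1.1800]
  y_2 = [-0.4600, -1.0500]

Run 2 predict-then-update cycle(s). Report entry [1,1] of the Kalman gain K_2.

K[1,1] = -0.0942

step 1: x^-=[3.7272, 3.2100]  P^-=[0.6435 0.1774; 0.1774 0.5800]  H_jac=[-0.8334 0.0000; 0.0000 0.0684]  S=[0.8669 -0.0181; -0.0181 0.4627]  K=[-0.6186 0.0020; -0.1689 0.0791]  nu=[0.7427, -0.1823]  x^+=[3.2674, 3.0701]  P^+=[0.3118 0.0859; 0.0859 0.5519]
step 2: x^-=[4.2499, 3.0701]  P^-=[0.4832 0.2575; 0.2575 0.6119]  H_jac=[-0.4462 0.0000; 0.0000 -0.0714]  S=[0.5162 0.0002; 0.0002 0.4631]  K=[-0.4177 -0.0395; -0.2225 -0.0942]  nu=[0.4349, -0.0526]  x^+=[4.0703, 2.9783]  P^+=[0.3924 0.2078; 0.2078 0.5822]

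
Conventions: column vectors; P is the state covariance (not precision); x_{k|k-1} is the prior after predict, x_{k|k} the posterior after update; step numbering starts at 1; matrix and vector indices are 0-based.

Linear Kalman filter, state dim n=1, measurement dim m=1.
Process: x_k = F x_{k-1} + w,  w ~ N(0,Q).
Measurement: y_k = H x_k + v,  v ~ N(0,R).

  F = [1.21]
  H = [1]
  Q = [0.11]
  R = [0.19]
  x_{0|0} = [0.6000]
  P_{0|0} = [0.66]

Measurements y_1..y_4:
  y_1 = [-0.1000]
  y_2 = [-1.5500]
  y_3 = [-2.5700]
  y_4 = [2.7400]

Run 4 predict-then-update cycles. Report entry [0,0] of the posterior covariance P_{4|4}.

step 1: x^-=[0.7260]  P^-=[1.0763]  S=[1.2663]  K=[0.8500]  nu=[-0.8260]  x^+=[0.0239]  P^+=[0.1615]
step 2: x^-=[0.0290]  P^-=[0.3464]  S=[0.5364]  K=[0.6458]  nu=[-1.5790]  x^+=[-0.9908]  P^+=[0.1227]
step 3: x^-=[-1.1988]  P^-=[0.2897]  S=[0.4797]  K=[0.6039]  nu=[-1.3712]  x^+=[-2.0268]  P^+=[0.1147]
step 4: x^-=[-2.4525]  P^-=[0.2780]  S=[0.4680]  K=[0.5940]  nu=[5.1925]  x^+=[0.6319]  P^+=[0.1129]

P_post[0,0] = 0.1129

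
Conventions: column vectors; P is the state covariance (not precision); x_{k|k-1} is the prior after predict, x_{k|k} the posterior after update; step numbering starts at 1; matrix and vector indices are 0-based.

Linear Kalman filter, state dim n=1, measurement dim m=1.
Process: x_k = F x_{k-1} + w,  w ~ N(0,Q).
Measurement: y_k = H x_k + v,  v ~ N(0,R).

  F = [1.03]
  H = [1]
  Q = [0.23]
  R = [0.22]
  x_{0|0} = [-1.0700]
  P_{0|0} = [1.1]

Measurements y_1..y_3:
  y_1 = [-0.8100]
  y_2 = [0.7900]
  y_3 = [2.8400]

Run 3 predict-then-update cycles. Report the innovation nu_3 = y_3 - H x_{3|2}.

step 1: x^-=[-1.1021]  P^-=[1.3970]  S=[1.6170]  K=[0.8639]  nu=[0.2921]  x^+=[-0.8497]  P^+=[0.1901]
step 2: x^-=[-0.8752]  P^-=[0.4316]  S=[0.6516]  K=[0.6624]  nu=[1.6652]  x^+=[0.2278]  P^+=[0.1457]
step 3: x^-=[0.2346]  P^-=[0.3846]  S=[0.6046]  K=[0.6361]  nu=[2.6054]  x^+=[1.8920]  P^+=[0.1399]

innov = [2.6054]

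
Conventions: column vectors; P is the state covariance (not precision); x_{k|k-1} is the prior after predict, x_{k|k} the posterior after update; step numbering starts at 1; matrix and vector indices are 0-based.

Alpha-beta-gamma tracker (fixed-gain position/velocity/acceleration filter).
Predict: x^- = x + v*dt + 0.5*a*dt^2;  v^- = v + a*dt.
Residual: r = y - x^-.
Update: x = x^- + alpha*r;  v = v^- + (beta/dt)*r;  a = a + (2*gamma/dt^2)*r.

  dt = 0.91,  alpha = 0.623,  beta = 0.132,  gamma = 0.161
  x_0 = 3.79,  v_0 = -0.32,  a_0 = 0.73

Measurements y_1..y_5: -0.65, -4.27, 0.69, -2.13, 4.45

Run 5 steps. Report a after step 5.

a_post = 4.8018

step 1: x_pred=3.8011  r=-4.4511  x^+=1.0280  v^+=-0.3013  a^+=-1.0008
step 2: x_pred=0.3395  r=-4.6095  x^+=-2.5322  v^+=-1.8807  a^+=-2.7931
step 3: x_pred=-5.4001  r=6.0901  x^+=-1.6060  v^+=-3.5390  a^+=-0.4250
step 4: x_pred=-5.0024  r=2.8724  x^+=-3.2129  v^+=-3.5091  a^+=0.6919
step 5: x_pred=-6.1197  r=10.5697  x^+=0.4652  v^+=-1.3463  a^+=4.8018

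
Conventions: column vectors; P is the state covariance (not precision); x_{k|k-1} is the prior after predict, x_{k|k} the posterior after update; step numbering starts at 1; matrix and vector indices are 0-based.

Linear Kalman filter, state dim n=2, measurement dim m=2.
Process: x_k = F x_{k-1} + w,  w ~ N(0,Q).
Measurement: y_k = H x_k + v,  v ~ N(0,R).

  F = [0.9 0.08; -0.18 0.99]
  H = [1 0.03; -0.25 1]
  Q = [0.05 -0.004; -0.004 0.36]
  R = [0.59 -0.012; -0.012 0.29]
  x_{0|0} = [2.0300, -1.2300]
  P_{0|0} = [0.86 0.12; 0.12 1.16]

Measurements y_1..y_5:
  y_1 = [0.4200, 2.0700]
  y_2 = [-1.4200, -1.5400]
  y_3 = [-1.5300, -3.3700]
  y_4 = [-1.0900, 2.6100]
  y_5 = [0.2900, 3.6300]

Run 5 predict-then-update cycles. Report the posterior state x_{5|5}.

x_post = [-0.4876, 2.6059]

step 1: x^-=[1.7286, -1.5831]  P^-=[0.7713 0.0537; 0.0537 1.4820]  S=[1.3659 -0.1070; -0.1070 1.7933]  K=[0.5624 -0.0440; 0.1367 0.8271]  nu=[-1.2611, 4.0853]  x^+=[0.8396, 1.6233]  P^+=[0.3305 0.0631; 0.0631 0.2540]
step 2: x^-=[0.8855, 1.4559]  P^-=[0.3284 0.0179; 0.0179 0.5971]  S=[0.9200 -0.0584; -0.0584 0.8987]  K=[0.3545 -0.0484; 0.0811 0.6647]  nu=[-2.3492, -2.7745]  x^+=[0.1871, -0.5790]  P^+=[0.2087 0.0339; 0.0339 0.2003]
step 3: x^-=[0.1220, -0.6069]  P^-=[0.2252 0.0078; 0.0078 0.5510]  S=[0.8162 -0.0441; -0.0441 0.8512]  K=[0.2739 -0.0428; 0.0648 0.6484]  nu=[-1.6338, -2.7326]  x^+=[-0.2084, -2.4845]  P^+=[0.1614 0.0246; 0.0246 0.1934]
step 4: x^-=[-0.3863, -2.4222]  P^-=[0.1855 0.0068; 0.0068 0.5460]  S=[0.7764 -0.0353; -0.0353 0.8442]  K=[0.2375 -0.0370; 0.0592 0.6472]  nu=[-0.6310, 4.9356]  x^+=[-0.7187, 0.7350]  P^+=[0.1399 0.0214; 0.0214 0.1923]
step 5: x^-=[-0.5881, 0.8570]  P^-=[0.1677 0.0073; 0.0073 0.5454]  S=[0.7586 -0.0303; -0.0303 0.8422]  K=[0.2200 -0.0332; 0.0571 0.6475]  nu=[0.8524, 2.6260]  x^+=[-0.4876, 2.6059]  P^+=[0.1296 0.0201; 0.0201 0.1921]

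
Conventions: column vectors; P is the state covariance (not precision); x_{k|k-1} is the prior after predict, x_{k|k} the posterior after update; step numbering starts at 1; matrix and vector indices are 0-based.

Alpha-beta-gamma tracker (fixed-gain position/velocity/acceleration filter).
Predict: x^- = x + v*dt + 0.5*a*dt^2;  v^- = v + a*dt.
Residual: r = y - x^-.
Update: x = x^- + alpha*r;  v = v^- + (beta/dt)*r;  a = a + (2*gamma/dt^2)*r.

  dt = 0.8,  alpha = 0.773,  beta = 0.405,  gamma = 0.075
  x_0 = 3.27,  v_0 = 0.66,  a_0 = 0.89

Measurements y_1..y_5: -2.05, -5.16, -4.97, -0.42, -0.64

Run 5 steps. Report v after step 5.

v_post = 1.8393

step 1: x_pred=4.0828  r=-6.1328  x^+=-0.6579  v^+=-1.7327  a^+=-0.5474
step 2: x_pred=-2.2192  r=-2.9408  x^+=-4.4924  v^+=-3.6594  a^+=-1.2366
step 3: x_pred=-7.8157  r=2.8457  x^+=-5.6160  v^+=-3.2081  a^+=-0.5697
step 4: x_pred=-8.3647  r=7.9447  x^+=-2.2235  v^+=0.3582  a^+=1.2924
step 5: x_pred=-1.5233  r=0.8833  x^+=-0.8405  v^+=1.8393  a^+=1.4994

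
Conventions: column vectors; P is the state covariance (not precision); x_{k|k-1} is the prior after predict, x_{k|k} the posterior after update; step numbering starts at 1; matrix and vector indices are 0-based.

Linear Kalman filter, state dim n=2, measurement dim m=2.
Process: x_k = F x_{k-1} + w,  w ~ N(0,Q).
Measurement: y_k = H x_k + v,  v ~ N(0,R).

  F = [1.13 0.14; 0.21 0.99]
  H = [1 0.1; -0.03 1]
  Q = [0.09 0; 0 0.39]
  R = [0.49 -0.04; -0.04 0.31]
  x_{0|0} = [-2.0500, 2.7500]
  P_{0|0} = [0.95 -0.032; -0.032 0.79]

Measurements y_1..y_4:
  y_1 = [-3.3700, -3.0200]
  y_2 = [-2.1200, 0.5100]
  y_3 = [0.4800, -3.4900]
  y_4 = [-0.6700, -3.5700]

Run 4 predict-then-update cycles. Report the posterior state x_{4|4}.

step 1: x^-=[-1.9315, 2.2920]  P^-=[1.3084 0.2982; 0.2982 1.1929]  S=[1.8700 0.3373; 0.3373 1.4862]  K=[0.7134 0.0123; 0.0829 0.7778]  nu=[-1.6677, -5.3699]  x^+=[-3.1873, -2.0231]  P^+=[0.3505 -0.0142; -0.0142 0.2374]
step 2: x^-=[-3.8849, -2.6722]  P^-=[0.5377 0.0998; 0.0998 0.6322]  S=[1.0540 0.1066; 0.1066 0.9367]  K=[0.5166 0.0305; 0.0877 0.6617]  nu=[2.0321, 3.0657]  x^+=[-2.7416, -0.4652]  P^+=[0.2523 -0.0036; -0.0036 0.2015]
step 3: x^-=[-3.1632, -1.0363]  P^-=[0.4149 0.0836; 0.0836 0.5971]  S=[0.9276 0.0906; 0.0906 0.9025]  K=[0.4530 0.0334; 0.0910 0.6497]  nu=[3.7468, -2.5486]  x^+=[-1.5508, -2.3511]  P^+=[0.2208 -0.0012; -0.0012 0.1977]
step 4: x^-=[-2.0815, -2.6532]  P^-=[0.3754 0.0785; 0.0785 0.5931]  S=[0.8870 0.0863; 0.0863 0.8987]  K=[0.4288 0.0336; 0.0923 0.6484]  nu=[1.6768, -0.9792]  x^+=[-1.3954, -3.1335]  P^+=[0.2088 -0.0005; -0.0005 0.1973]

x_post = [-1.3954, -3.1335]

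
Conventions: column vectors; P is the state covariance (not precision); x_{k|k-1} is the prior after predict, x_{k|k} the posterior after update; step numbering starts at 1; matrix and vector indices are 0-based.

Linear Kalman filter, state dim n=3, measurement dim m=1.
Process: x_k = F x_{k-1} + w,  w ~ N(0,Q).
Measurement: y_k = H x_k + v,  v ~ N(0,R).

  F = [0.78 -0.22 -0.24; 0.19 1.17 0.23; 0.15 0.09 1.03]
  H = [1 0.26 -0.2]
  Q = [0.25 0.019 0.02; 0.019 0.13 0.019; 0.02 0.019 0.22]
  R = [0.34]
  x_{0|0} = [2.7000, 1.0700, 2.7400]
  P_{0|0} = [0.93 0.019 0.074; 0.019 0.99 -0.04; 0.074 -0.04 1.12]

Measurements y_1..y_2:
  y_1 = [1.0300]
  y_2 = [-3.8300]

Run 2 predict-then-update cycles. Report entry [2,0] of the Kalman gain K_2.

step 1: x^-=[1.2130, 2.3951, 3.3235]  P^-=[0.8898 -0.1201 -0.1002; -0.1201 1.5714 0.3867; -0.1002 0.3867 1.4531]  S=[1.3316]  K=[0.6598; 0.1585; -0.2180]  nu=[-0.1410]  x^+=[1.1199, 2.3727, 3.3542]  P^+=[0.3101 -0.2594 0.0913; -0.2594 1.5380 0.4328; 0.0913 0.4328 1.3898]
step 2: x^-=[-0.4535, 3.7604, 3.8364]  P^-=[0.6937 -0.7647 -0.3647; -0.7647 2.4456 1.0206; -0.3647 1.0206 1.8153]  S=[0.9137]  K=[0.6214; -0.3645; -0.5061]  nu=[-3.5870]  x^+=[-2.6825, 5.0676, 5.6519]  P^+=[0.3408 -0.5578 -0.0774; -0.5578 2.3242 0.8520; -0.0774 0.8520 1.5813]

K[2,0] = -0.5061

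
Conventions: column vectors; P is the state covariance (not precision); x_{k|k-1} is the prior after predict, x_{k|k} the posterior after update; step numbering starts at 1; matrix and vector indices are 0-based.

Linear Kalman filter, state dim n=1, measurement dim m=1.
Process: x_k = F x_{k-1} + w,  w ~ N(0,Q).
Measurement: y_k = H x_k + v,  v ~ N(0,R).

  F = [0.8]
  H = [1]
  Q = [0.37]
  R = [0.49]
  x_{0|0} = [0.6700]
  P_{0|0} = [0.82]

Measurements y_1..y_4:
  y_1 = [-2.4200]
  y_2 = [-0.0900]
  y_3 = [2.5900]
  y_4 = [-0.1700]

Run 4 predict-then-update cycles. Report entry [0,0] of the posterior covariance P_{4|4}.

P_post[0,0] = 0.2556

step 1: x^-=[0.5360]  P^-=[0.8948]  S=[1.3848]  K=[0.6462]  nu=[-2.9560]  x^+=[-1.3740]  P^+=[0.3166]
step 2: x^-=[-1.0992]  P^-=[0.5726]  S=[1.0626]  K=[0.5389]  nu=[1.0092]  x^+=[-0.5554]  P^+=[0.2641]
step 3: x^-=[-0.4443]  P^-=[0.5390]  S=[1.0290]  K=[0.5238]  nu=[3.0343]  x^+=[1.1451]  P^+=[0.2567]
step 4: x^-=[0.9161]  P^-=[0.5343]  S=[1.0243]  K=[0.5216]  nu=[-1.0861]  x^+=[0.3496]  P^+=[0.2556]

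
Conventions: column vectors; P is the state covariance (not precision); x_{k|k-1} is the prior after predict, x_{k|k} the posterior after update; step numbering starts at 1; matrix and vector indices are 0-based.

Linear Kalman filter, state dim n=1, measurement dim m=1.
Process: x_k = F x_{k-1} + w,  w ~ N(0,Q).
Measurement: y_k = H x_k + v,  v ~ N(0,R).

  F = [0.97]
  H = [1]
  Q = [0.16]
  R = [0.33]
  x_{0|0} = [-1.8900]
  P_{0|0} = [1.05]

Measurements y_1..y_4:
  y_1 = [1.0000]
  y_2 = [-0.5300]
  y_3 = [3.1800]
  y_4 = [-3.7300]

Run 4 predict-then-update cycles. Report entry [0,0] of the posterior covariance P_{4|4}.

step 1: x^-=[-1.8333]  P^-=[1.1479]  S=[1.4779]  K=[0.7767]  nu=[2.8333]  x^+=[0.3674]  P^+=[0.2563]
step 2: x^-=[0.3564]  P^-=[0.4012]  S=[0.7312]  K=[0.5487]  nu=[-0.8864]  x^+=[-0.1300]  P^+=[0.1811]
step 3: x^-=[-0.1261]  P^-=[0.3304]  S=[0.6604]  K=[0.5003]  nu=[3.3061]  x^+=[1.5279]  P^+=[0.1651]
step 4: x^-=[1.4820]  P^-=[0.3153]  S=[0.6453]  K=[0.4886]  nu=[-5.2120]  x^+=[-1.0648]  P^+=[0.1612]

P_post[0,0] = 0.1612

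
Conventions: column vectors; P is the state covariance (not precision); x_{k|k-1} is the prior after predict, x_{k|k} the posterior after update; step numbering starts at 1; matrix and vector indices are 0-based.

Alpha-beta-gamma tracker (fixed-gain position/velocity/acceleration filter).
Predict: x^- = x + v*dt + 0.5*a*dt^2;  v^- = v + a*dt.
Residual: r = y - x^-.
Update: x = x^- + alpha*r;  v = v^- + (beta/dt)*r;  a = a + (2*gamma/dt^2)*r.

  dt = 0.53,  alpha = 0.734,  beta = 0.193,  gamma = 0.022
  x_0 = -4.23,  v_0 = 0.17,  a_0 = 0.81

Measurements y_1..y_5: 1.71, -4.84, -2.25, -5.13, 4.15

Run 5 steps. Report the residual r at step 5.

resid = 7.9832

step 1: x_pred=-4.0261  r=5.7361  x^+=0.1842  v^+=2.6881  a^+=1.7085
step 2: x_pred=1.8489  r=-6.6889  x^+=-3.0608  v^+=1.1579  a^+=0.6608
step 3: x_pred=-2.3543  r=0.1043  x^+=-2.2777  v^+=1.5461  a^+=0.6771
step 4: x_pred=-1.3632  r=-3.7668  x^+=-4.1280  v^+=0.5333  a^+=0.0871
step 5: x_pred=-3.8332  r=7.9832  x^+=2.0265  v^+=3.4865  a^+=1.3376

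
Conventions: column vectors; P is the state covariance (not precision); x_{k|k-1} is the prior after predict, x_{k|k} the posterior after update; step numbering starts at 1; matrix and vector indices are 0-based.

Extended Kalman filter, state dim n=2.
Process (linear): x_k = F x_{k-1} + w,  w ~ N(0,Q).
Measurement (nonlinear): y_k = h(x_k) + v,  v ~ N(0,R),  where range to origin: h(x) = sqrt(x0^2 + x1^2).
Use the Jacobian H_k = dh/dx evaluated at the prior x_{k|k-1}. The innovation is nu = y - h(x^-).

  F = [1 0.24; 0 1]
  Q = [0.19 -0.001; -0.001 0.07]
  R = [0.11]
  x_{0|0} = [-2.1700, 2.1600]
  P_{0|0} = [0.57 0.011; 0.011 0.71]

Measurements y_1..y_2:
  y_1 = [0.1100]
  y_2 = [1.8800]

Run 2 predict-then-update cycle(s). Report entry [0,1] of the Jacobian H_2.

step 1: x^-=[-1.6516, 2.1600]  P^-=[0.8062 0.1804; 0.1804 0.7800]  H_jac=[-0.6074 0.7944]  S=[0.7256]  K=[-0.4774; 0.7030]  nu=[-2.6091]  x^+=[-0.4061, 0.3259]  P^+=[0.6408 0.4239; 0.4239 0.4215]
step 2: x^-=[-0.3278, 0.3259]  P^-=[1.0586 0.5240; 0.5240 0.4915]  H_jac=[-0.7092 0.7050]  S=[0.3627]  K=[-1.0513; -0.0694]  nu=[1.4177]  x^+=[-1.8183, 0.2276]  P^+=[0.6577 0.4976; 0.4976 0.4897]

H_jac[0,1] = 0.7050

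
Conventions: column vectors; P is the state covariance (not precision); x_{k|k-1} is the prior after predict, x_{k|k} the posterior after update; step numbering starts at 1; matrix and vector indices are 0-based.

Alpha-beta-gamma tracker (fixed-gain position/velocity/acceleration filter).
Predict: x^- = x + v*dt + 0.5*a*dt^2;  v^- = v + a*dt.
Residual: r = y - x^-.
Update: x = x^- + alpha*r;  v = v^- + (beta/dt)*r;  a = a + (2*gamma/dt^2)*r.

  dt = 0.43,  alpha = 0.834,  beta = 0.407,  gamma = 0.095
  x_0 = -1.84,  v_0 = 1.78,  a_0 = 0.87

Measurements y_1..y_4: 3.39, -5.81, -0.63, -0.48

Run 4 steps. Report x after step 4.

x_post = -0.7107

step 1: x_pred=-0.9942  r=4.3842  x^+=2.6622  v^+=6.3038  a^+=5.3751
step 2: x_pred=5.8698  r=-11.6798  x^+=-3.8712  v^+=-2.4400  a^+=-6.6268
step 3: x_pred=-5.5330  r=4.9030  x^+=-1.4439  v^+=-0.6488  a^+=-1.5886
step 4: x_pred=-1.8697  r=1.3897  x^+=-0.7107  v^+=-0.0165  a^+=-0.1605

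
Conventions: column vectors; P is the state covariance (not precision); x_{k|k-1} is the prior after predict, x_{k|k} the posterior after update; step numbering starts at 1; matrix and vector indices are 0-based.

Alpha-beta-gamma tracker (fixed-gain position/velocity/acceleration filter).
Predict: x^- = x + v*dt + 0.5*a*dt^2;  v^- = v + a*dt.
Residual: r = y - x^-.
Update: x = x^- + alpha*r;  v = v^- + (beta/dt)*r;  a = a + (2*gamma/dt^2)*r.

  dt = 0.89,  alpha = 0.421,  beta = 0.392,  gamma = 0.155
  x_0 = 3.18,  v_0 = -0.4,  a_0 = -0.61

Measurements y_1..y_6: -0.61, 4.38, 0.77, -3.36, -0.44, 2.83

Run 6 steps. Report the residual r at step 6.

step 1: x_pred=2.5824  r=-3.1924  x^+=1.2384  v^+=-2.3490  a^+=-1.8594
step 2: x_pred=-1.5886  r=5.9686  x^+=0.9242  v^+=-1.3750  a^+=0.4765
step 3: x_pred=-0.1108  r=0.8808  x^+=0.2600  v^+=-0.5629  a^+=0.8212
step 4: x_pred=0.0842  r=-3.4442  x^+=-1.3658  v^+=-1.3490  a^+=-0.5267
step 5: x_pred=-2.7750  r=2.3350  x^+=-1.7920  v^+=-0.7893  a^+=0.3871
step 6: x_pred=-2.3412  r=5.1712  x^+=-0.1641  v^+=1.8328  a^+=2.4110

resid = 5.1712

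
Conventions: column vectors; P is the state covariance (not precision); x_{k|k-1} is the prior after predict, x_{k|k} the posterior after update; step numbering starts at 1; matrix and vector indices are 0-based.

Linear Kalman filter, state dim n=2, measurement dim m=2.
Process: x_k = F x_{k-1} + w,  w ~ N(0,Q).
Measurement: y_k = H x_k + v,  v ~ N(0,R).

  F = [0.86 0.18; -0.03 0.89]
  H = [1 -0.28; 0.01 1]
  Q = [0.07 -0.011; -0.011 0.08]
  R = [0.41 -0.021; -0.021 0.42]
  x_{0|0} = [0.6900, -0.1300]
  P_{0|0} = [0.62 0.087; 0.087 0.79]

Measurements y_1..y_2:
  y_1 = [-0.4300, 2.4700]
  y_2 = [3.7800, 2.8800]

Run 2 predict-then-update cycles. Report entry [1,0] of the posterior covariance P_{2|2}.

P_post[1,0] = 0.0399

step 1: x^-=[0.5700, -0.1364]  P^-=[0.5811 0.1657; 0.1657 0.7017]  S=[0.9533 -0.0464; -0.0464 1.1250]  K=[0.5694 0.1759; -0.0018 0.6251]  nu=[-1.0382, 2.6007]  x^+=[0.4364, 1.4912]  P^+=[0.2464 0.0595; 0.0595 0.2620]
step 2: x^-=[0.6437, 1.3140]  P^-=[0.2792 0.0698; 0.0698 0.2846]  S=[0.6724 -0.0283; -0.0283 0.7060]  K=[0.3911 0.1185; 0.0023 0.4041]  nu=[3.5042, 1.5595]  x^+=[2.1990, 1.9524]  P^+=[0.1690 0.0399; 0.0399 0.1693]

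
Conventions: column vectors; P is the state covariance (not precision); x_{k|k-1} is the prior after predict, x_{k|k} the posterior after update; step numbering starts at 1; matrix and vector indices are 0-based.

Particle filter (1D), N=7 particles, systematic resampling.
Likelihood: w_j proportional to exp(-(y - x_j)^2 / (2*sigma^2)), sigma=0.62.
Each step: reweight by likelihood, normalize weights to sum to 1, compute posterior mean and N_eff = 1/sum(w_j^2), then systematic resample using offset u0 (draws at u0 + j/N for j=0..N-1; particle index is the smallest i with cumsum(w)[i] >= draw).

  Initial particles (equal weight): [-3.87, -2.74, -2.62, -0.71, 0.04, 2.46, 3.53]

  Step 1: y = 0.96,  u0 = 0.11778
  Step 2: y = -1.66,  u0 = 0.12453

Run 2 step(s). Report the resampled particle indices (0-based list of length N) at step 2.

step 1: w=[0.0000, 0.0000, 0.0000, 0.0644, 0.8054, 0.1298, 0.0004]  mean=0.3073  Neff=1.4932  idx=[4, 4, 4, 4, 4, 4, 5]
step 2: w=[0.1667, 0.1667, 0.1667, 0.1667, 0.1667, 0.1667, 0.0000]  mean=0.0400  Neff=6.0000  idx=[0, 1, 2, 3, 4, 5, 5]

resampled_idx = [0, 1, 2, 3, 4, 5, 5]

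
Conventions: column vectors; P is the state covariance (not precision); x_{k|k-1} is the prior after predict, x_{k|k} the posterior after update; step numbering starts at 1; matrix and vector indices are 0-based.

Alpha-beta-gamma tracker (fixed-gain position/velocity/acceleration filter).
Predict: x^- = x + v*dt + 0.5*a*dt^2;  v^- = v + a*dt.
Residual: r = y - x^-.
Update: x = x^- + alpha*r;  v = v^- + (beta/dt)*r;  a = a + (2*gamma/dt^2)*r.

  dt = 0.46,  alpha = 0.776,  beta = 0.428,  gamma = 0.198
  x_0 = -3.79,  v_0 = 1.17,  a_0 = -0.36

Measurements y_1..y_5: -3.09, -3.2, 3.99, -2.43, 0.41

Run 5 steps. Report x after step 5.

x_post = 0.4591

step 1: x_pred=-3.2899  r=0.1999  x^+=-3.1348  v^+=1.1904  a^+=0.0141
step 2: x_pred=-2.5857  r=-0.6143  x^+=-3.0624  v^+=0.6253  a^+=-1.1355
step 3: x_pred=-2.8949  r=6.8849  x^+=2.4478  v^+=6.5089  a^+=11.7492
step 4: x_pred=6.6849  r=-9.1149  x^+=-0.3883  v^+=3.4327  a^+=-5.3090
step 5: x_pred=0.6291  r=-0.2191  x^+=0.4591  v^+=0.7867  a^+=-5.7190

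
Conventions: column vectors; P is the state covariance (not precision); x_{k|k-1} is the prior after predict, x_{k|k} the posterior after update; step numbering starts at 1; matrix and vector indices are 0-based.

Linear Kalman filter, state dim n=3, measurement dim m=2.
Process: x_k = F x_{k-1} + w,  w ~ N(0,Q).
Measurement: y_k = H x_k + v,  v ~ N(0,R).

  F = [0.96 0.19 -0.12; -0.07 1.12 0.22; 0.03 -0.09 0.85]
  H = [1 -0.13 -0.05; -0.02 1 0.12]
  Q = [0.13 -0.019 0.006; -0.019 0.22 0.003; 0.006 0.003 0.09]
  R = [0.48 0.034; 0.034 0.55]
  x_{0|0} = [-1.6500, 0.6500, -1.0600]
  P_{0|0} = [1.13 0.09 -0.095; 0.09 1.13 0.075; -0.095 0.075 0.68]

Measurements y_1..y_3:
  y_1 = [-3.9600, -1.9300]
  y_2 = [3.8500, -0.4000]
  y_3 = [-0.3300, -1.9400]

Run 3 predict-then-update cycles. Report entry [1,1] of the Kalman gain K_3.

step 1: x^-=[-1.3333, 0.6103, -1.0090]  P^-=[1.2733 0.1953 -0.1217; 0.1953 1.7017 0.0924; -0.1217 0.0924 0.5747]  S=[1.7461 -0.0411; -0.0411 2.2754]  K=[0.7201 0.0812; 0.0002 0.7510; -0.0914 0.0703]  nu=[-2.5978, -2.4459]  x^+=[-3.4026, -1.2271, -0.9437]  P^+=[0.3577 0.0785 -0.0180; 0.0785 0.4183 -0.0306; -0.0180 -0.0306 0.5483]
step 2: x^-=[-3.3864, -1.3438, -0.7938]  P^-=[0.5168 0.1137 -0.0730; 0.1137 0.7462 0.0382; -0.0730 0.0382 0.4932]  S=[0.9889 0.0264; 0.0264 1.3085]  K=[0.5097 0.0620; -0.0003 0.5720; -0.1059 0.0777]  nu=[7.0221, 0.9713]  x^+=[0.2531, -0.7902, -1.4618]  P^+=[0.2532 0.0597 -0.0268; 0.0597 0.3180 -0.0184; -0.0268 -0.0184 0.4747]
step 3: x^-=[0.2682, -1.2243, -1.1638]  P^-=[0.4105 0.0784 -0.0703; 0.0784 0.6255 0.0458; -0.0703 0.0458 0.4369]  S=[0.8894 0.0089; 0.0089 1.1902]  K=[0.4535 0.0485; -0.0112 0.5290; -0.1112 0.0846]  nu=[-0.8156, -0.5707]  x^+=[-0.1293, -1.5170, -1.1214]  P^+=[0.2243 0.0502 -0.0307; 0.0502 0.2925 -0.0080; -0.0307 -0.0080 0.4175]

K[1,1] = 0.5290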